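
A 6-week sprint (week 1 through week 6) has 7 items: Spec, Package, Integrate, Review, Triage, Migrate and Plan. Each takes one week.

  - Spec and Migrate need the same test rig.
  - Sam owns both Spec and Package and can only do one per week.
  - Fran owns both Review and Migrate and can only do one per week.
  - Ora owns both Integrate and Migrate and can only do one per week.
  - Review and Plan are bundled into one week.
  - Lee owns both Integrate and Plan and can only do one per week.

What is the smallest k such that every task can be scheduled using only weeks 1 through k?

3 weeks

Check 2 weeks directly (anything shorter is at least as hard).
Could 2 weeks be enough, i.e. nothing placed later than week 2? No: Integrate, Review and Migrate must all be in different weeks (Integrate/Review can't share; Integrate/Migrate can't share; Review/Migrate can't share), but only 2 weeks are available: 3 tasks can't fit in 2 distinct weeks.
So 2 weeks is not enough.
3 works (last occupied week: week 3): for example Migrate -> week 3; Review -> week 2; Plan -> week 2; Package -> week 2; Triage -> week 1; Integrate -> week 1; Spec -> week 1.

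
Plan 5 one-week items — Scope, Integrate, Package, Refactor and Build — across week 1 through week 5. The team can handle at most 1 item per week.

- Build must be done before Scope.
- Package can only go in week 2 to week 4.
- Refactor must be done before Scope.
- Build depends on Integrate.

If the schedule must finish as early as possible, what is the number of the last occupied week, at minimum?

week 5

The precedence chain requires at least 3 distinct weeks.
With at most 1 per week and 5 tasks, at least 5 weeks are needed.
5 works (last occupied week: week 5): for example Scope=week 5; Package=week 2; Refactor=week 4; Build=week 3; Integrate=week 1.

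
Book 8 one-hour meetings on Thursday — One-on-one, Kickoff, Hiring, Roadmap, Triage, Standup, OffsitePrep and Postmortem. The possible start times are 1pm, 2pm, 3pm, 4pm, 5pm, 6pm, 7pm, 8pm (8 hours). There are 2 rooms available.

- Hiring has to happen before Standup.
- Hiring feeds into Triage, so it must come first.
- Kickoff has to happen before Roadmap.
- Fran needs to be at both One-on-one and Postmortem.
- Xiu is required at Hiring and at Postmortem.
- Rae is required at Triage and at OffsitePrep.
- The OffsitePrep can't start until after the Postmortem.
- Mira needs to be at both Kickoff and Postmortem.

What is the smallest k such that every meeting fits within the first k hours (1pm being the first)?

The precedence chain requires at least 2 distinct hours.
With at most 2 per hour and 8 meetings, at least 4 hours are needed.
4 works (last occupied hour: 4pm): for example Hiring -> 1pm; Postmortem -> 3pm; OffsitePrep -> 4pm; Triage -> 2pm; Roadmap -> 2pm; Standup -> 3pm; Kickoff -> 1pm; One-on-one -> 4pm.

4 hours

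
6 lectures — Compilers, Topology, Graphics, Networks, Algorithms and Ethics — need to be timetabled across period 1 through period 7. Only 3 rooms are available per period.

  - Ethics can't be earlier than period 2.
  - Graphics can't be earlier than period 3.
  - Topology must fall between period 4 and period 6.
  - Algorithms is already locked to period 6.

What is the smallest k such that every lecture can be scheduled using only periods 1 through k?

With at most 3 per period and 6 lectures, at least 2 periods are needed.
Algorithms can't be placed before period 6, so the schedule must run through at least period 6.
6 works (last occupied period: period 6): for example Algorithms -> period 6, Ethics -> period 2, Networks -> period 1, Graphics -> period 3, Topology -> period 4, Compilers -> period 1.

6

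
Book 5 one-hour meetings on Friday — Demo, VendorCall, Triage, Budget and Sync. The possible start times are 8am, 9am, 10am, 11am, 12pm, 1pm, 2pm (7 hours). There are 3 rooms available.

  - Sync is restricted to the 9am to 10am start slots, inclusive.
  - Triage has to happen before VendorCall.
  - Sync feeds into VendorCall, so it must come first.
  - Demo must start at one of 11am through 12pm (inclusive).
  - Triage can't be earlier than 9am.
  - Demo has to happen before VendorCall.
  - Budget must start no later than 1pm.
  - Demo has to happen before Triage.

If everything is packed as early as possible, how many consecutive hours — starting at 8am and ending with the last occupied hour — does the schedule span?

6 hours

The precedence chain requires at least 3 distinct hours.
With at most 3 per hour and 5 meetings, at least 2 hours are needed.
Propagating the time windows through the other constraints, VendorCall can't land before 1pm — that is hour 6 counting from 8am — so the schedule must run through at least 6 hours.
6 works (last occupied hour: 1pm): for example Budget -> 8am, VendorCall -> 1pm, Demo -> 11am, Triage -> 12pm, Sync -> 9am.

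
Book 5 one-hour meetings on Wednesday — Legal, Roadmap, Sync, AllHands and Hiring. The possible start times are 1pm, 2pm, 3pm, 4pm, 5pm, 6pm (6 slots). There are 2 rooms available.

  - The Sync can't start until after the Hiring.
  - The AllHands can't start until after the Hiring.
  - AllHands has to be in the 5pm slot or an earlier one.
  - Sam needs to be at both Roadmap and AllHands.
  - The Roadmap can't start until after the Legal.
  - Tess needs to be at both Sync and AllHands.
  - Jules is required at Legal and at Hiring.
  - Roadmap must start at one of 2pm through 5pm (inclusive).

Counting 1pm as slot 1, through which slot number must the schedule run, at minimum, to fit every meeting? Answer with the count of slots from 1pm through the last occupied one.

The precedence chain requires at least 2 distinct slots.
With at most 2 per slot and 5 meetings, at least 3 slots are needed.
3 works (last occupied slot: 3pm): for example Roadmap -> 3pm, Sync -> 3pm, AllHands -> 2pm, Legal -> 2pm, Hiring -> 1pm.

3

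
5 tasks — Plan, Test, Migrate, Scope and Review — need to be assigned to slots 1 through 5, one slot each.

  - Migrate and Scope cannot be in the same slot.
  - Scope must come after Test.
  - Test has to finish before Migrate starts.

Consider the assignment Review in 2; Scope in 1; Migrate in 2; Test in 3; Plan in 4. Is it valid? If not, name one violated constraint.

Test has to finish before Migrate starts — violated.
Scope must come after Test — violated.
Migrate and Scope cannot be in the same slot — holds.

No — it violates: Scope must come after Test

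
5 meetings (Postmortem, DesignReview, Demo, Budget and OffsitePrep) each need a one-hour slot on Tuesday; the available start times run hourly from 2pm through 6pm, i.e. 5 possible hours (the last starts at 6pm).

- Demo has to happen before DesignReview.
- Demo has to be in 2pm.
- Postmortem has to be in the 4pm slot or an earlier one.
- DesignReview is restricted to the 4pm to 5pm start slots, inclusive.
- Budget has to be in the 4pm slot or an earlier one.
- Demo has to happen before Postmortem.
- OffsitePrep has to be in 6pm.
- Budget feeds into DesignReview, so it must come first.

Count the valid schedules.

10

Splitting on Postmortem: it can be 3pm (5), 4pm (5). Listing each branch's schedules as (DesignReview, Demo, Budget, OffsitePrep):
Postmortem=3pm: (4pm,2pm,2pm,6pm) (4pm,2pm,3pm,6pm) (5pm,2pm,2pm,6pm) (5pm,2pm,3pm,6pm) (5pm,2pm,4pm,6pm) — 5.
Postmortem=4pm: (4pm,2pm,2pm,6pm) (4pm,2pm,3pm,6pm) (5pm,2pm,2pm,6pm) (5pm,2pm,3pm,6pm) (5pm,2pm,4pm,6pm) — 5.
Summing: 5 + 5 = 10.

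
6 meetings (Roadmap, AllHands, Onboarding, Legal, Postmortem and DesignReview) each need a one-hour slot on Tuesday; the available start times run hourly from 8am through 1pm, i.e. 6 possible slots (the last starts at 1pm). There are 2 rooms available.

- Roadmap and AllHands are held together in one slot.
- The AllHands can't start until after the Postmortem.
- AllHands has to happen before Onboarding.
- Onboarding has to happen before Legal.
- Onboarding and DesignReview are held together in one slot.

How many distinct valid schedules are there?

Splitting on Roadmap: it can be 9am (6), 10am (6), 11am (3). Listing each branch's schedules as (AllHands, Onboarding, Legal, Postmortem, DesignReview):
Roadmap=9am: (9am,10am,11am,8am,10am) (9am,10am,12pm,8am,10am) (9am,10am,1pm,8am,10am) (9am,11am,12pm,8am,11am) (9am,11am,1pm,8am,11am) (9am,12pm,1pm,8am,12pm) — 6.
Roadmap=10am: (10am,11am,12pm,8am,11am) (10am,11am,12pm,9am,11am) (10am,11am,1pm,8am,11am) (10am,11am,1pm,9am,11am) (10am,12pm,1pm,8am,12pm) (10am,12pm,1pm,9am,12pm) — 6.
Roadmap=11am: (11am,12pm,1pm,8am,12pm) (11am,12pm,1pm,9am,12pm) (11am,12pm,1pm,10am,12pm) — 3.
Summing: 6 + 6 + 3 = 15.

15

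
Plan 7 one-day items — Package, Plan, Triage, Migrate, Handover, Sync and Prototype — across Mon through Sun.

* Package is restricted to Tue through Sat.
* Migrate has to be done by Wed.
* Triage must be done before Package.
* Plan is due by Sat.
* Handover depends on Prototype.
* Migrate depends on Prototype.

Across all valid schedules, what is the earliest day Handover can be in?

Tue

Precedence pushes Handover to at least Tue.
Handover at Tue is achievable: Prototype in Mon, Plan in Mon, Migrate in Tue, Triage in Mon, Sync in Mon, Handover in Tue, Package in Tue.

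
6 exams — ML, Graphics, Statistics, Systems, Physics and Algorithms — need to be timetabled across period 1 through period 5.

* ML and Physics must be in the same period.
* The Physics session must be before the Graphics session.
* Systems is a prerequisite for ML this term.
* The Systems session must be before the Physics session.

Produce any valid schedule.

Graphics in period 3; Algorithms in period 1; Physics in period 2; Statistics in period 1; Systems in period 1; ML in period 2

Checking: Systems(period 1) before Physics(period 2); Physics(period 2) before Graphics(period 3); Systems(period 1) before ML(period 2); ML = Physics = period 2.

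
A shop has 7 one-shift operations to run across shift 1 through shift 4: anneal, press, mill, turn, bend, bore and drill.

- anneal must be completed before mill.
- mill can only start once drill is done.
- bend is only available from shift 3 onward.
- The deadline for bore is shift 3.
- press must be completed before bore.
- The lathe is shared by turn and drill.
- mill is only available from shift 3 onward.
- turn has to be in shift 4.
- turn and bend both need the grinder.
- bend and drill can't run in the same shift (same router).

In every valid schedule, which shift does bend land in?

bend's window is shift 3–shift 4.
turn is fixed at shift 4, and bend can't share a shift with turn.
So bend must be shift 3.

shift 3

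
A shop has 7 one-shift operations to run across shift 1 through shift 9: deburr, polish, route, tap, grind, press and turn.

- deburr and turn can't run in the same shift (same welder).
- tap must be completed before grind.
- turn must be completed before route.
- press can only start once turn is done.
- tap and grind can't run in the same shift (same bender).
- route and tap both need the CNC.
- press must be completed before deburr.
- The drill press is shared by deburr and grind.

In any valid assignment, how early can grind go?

shift 2

Precedence pushes grind to at least shift 2.
grind at shift 2 is achievable: turn -> shift 1, route -> shift 2, polish -> shift 1, deburr -> shift 3, grind -> shift 2, tap -> shift 1, press -> shift 2.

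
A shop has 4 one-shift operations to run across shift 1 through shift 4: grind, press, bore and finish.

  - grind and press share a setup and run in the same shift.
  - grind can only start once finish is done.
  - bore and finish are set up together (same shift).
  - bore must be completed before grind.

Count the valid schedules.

Splitting on grind: it can be shift 2 (1), shift 3 (2), shift 4 (3). Listing each branch's schedules as (press, bore, finish) by shift number:
grind=shift 2: (2,1,1) — 1.
grind=shift 3: (3,1,1) (3,2,2) — 2.
grind=shift 4: (4,1,1) (4,2,2) (4,3,3) — 3.
Summing: 1 + 2 + 3 = 6.

6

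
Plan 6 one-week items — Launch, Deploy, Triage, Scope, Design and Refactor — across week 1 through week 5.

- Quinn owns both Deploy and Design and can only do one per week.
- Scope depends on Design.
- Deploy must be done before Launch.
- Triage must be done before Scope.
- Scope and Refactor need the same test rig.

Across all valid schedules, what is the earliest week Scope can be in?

Precedence pushes Scope to at least week 2.
Scope at week 2 is achievable: Design -> week 1; Deploy -> week 2; Refactor -> week 1; Scope -> week 2; Triage -> week 1; Launch -> week 3.

week 2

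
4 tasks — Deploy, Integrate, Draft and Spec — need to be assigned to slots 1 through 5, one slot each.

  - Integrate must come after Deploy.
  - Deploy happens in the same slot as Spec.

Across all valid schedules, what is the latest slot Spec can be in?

4

Spec must be in the same slot as Deploy, which can't be after 4, so Spec is at most 4.
Spec at 4 is achievable: Deploy=4; Spec=4; Integrate=5; Draft=1.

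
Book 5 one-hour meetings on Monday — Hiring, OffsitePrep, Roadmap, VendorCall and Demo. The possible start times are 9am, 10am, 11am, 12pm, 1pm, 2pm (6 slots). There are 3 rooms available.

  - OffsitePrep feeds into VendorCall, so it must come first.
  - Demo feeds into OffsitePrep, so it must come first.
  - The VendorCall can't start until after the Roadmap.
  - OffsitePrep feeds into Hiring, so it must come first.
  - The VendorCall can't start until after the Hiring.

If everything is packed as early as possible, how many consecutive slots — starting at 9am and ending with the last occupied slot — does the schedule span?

The precedence chain requires at least 4 distinct slots.
With at most 3 per slot and 5 meetings, at least 2 slots are needed.
4 works (last occupied slot: 12pm): for example Roadmap in 9am; VendorCall in 12pm; Hiring in 11am; OffsitePrep in 10am; Demo in 9am.

4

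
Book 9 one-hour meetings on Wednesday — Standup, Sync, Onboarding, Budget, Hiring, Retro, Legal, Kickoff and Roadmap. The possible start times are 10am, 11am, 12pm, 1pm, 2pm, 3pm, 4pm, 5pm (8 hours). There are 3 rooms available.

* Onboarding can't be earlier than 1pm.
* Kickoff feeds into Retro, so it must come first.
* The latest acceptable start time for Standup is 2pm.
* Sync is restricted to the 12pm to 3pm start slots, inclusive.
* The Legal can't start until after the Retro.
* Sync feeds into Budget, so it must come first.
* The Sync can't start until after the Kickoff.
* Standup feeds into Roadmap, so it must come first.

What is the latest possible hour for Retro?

4pm

Precedence pushes Retro to at least 11am; downstream work caps Retro at 4pm.
Retro at 4pm is achievable: Retro in 4pm; Sync in 12pm; Roadmap in 11am; Onboarding in 1pm; Kickoff in 10am; Hiring in 10am; Budget in 1pm; Legal in 5pm; Standup in 10am.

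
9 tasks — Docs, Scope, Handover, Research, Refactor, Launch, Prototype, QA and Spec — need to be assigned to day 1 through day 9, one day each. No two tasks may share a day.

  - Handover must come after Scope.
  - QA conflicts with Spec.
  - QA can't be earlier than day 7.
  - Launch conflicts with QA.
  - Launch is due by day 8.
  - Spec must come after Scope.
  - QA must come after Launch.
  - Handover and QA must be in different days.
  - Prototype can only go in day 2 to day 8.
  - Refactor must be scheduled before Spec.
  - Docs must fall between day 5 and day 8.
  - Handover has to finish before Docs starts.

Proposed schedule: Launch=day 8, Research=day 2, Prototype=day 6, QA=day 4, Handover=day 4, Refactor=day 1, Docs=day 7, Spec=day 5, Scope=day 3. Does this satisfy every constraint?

No — it violates: Handover and QA must be in different days

QA can't be earlier than day 7 — violated.
Prototype can only go in day 2 to day 8 — holds.
QA conflicts with Spec — holds.
Refactor must be scheduled before Spec — holds.
Handover and QA must be in different days — violated.
QA must come after Launch — violated.
Spec must come after Scope — holds.
No two tasks may share a day — violated.
Handover has to finish before Docs starts — holds.
Launch is due by day 8 — holds.
Docs must fall between day 5 and day 8 — holds.
Launch conflicts with QA — holds.
Handover must come after Scope — holds.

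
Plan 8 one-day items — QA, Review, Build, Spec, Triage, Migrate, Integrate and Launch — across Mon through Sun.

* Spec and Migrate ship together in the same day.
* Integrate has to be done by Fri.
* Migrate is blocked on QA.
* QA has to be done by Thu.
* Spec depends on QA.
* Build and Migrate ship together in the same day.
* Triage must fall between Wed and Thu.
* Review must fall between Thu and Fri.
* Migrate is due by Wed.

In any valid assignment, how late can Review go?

Fri

Review is available from Thu; Review's own window allows nothing later than Fri.
Review at Fri is achievable: QA=Mon; Triage=Wed; Launch=Mon; Build=Tue; Spec=Tue; Review=Fri; Migrate=Tue; Integrate=Mon.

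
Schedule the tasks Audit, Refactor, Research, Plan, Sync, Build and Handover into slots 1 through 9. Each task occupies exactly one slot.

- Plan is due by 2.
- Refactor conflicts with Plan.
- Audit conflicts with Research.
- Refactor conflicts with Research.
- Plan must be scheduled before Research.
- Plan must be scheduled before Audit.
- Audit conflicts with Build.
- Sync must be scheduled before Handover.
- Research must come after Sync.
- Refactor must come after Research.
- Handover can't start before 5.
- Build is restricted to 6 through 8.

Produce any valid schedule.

Plan in 1; Handover in 5; Sync in 1; Refactor in 3; Research in 2; Audit in 3; Build in 6

Checking: Sync(1) before Handover(5); Plan(1) before Research(2); Sync(1) before Research(2); Plan(1) before Audit(3); Research(2) before Refactor(3); Refactor(3) != Research(2); Audit(3) != Research(2); Refactor(3) != Plan(1); Audit(3) != Build(6); Plan=1 in [1,2]; Handover=5 in [5,9]; Build=6 in [6,8].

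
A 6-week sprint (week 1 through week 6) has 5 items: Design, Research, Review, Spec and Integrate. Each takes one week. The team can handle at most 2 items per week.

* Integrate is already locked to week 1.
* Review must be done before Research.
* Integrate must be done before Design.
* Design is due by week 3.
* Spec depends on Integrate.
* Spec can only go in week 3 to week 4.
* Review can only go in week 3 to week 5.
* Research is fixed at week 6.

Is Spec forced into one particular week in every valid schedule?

Spec can be week 3 (e.g. Research in week 6; Integrate in week 1; Review in week 3; Spec in week 3; Design in week 2) or week 4 (e.g. Spec=week 4; Integrate=week 1; Review=week 3; Research=week 6; Design=week 2).

No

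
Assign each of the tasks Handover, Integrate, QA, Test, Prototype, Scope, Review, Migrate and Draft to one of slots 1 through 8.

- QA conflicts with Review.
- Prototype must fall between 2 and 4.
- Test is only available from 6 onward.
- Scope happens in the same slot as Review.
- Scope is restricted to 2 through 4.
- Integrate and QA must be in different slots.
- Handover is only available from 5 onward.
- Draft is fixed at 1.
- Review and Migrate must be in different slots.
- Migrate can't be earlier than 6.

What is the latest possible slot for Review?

Review must be in the same slot as Scope, which can't be before 2, so Review is at least 2; Review must be in the same slot as Scope, which can't be after 4, so Review is at most 4.
Review at 4 is achievable: Test in 6; Scope in 4; Draft in 1; Migrate in 6; Review in 4; Prototype in 2; Integrate in 1; QA in 2; Handover in 5.

4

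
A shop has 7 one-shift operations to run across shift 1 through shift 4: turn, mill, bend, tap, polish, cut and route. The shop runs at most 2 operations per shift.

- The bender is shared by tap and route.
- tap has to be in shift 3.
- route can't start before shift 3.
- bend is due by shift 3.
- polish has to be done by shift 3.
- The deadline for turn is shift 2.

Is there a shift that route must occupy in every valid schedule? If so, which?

route's window is shift 3–shift 4.
tap is fixed at shift 3, and route can't share a shift with tap.
So route must be shift 4.

shift 4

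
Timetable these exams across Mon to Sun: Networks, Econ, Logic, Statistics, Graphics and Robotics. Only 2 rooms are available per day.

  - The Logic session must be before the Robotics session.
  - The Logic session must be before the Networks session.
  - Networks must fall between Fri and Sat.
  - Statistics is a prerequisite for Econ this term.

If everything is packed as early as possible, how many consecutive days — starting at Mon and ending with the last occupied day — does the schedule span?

5

The precedence chain requires at least 2 distinct days.
With at most 2 per day and 6 exams, at least 3 days are needed.
Networks can't be placed before Fri — that is day 5 counting from Mon — so the schedule must run through at least 5 days.
5 works (last occupied day: Fri): for example Logic=Mon; Econ=Tue; Robotics=Tue; Graphics=Wed; Statistics=Mon; Networks=Fri.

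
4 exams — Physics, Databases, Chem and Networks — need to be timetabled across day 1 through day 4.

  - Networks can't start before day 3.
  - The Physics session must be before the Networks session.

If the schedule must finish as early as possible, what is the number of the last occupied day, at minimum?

3

The precedence chain requires at least 2 distinct days.
Networks can't be placed before day 3, so the schedule must run through at least day 3.
3 works (last occupied day: day 3): for example Chem -> day 1, Networks -> day 3, Physics -> day 1, Databases -> day 1.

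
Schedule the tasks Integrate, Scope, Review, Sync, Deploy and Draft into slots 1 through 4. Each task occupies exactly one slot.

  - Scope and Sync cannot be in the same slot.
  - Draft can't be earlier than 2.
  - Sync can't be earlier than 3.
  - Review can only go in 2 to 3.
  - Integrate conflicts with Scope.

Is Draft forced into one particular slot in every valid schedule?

No

Draft can be 2 (e.g. Review in 2; Deploy in 1; Scope in 2; Draft in 2; Integrate in 1; Sync in 3) or 3 (e.g. Draft=3, Deploy=1, Integrate=1, Scope=2, Sync=3, Review=2).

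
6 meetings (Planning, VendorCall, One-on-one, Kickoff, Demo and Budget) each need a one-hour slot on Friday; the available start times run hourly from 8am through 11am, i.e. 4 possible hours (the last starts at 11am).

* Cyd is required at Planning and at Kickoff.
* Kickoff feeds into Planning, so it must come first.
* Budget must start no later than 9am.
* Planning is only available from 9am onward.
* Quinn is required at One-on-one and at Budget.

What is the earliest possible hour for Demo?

8am

Demo at 8am is achievable: VendorCall=8am, One-on-one=9am, Budget=8am, Kickoff=8am, Demo=8am, Planning=9am.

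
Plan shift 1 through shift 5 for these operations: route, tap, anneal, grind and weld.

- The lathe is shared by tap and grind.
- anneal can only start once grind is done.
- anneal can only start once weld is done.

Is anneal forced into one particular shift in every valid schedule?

No

anneal can be shift 2 (e.g. tap in shift 2; weld in shift 1; grind in shift 1; anneal in shift 2; route in shift 1) or shift 3 (e.g. route=shift 1; anneal=shift 3; tap=shift 2; grind=shift 1; weld=shift 1).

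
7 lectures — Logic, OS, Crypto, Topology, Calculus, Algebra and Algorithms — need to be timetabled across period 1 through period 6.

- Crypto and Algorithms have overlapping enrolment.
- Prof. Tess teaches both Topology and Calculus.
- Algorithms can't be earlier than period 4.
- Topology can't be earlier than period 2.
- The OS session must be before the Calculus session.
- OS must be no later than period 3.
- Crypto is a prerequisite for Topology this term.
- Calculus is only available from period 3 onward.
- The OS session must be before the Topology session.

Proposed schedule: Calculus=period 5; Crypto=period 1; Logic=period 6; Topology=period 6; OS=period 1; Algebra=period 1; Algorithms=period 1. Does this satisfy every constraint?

Invalid. Crypto and Algorithms have overlapping enrolment.

Topology can't be earlier than period 2 — holds.
Crypto and Algorithms have overlapping enrolment — violated.
OS must be no later than period 3 — holds.
Prof. Tess teaches both Topology and Calculus — holds.
Calculus is only available from period 3 onward — holds.
Crypto is a prerequisite for Topology this term — holds.
Algorithms can't be earlier than period 4 — violated.
The OS session must be before the Topology session — holds.
The OS session must be before the Calculus session — holds.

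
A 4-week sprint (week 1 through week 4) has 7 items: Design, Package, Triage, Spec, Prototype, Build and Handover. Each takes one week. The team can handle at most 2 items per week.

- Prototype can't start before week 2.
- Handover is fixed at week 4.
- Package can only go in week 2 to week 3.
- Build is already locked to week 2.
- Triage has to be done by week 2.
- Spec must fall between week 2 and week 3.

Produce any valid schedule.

Build -> week 2, Triage -> week 1, Prototype -> week 3, Handover -> week 4, Design -> week 1, Spec -> week 3, Package -> week 2

Checking: Spec=week 3 in [week 2,week 3]; Handover=week 4 in [week 4,week 4]; Prototype=week 3 in [week 2,week 4]; Triage=week 1 in [week 1,week 2]; Package=week 2 in [week 2,week 3]; Build=week 2 in [week 2,week 2]; max 2 per week (cap 2).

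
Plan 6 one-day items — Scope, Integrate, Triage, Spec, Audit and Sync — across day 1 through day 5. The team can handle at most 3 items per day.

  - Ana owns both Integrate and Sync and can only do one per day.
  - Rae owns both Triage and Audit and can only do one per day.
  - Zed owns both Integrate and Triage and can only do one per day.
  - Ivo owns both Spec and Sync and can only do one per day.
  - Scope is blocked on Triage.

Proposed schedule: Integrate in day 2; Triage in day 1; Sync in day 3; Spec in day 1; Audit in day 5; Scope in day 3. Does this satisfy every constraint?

Yes

The team can handle at most 3 items per day — holds.
Ivo owns both Spec and Sync and can only do one per day — holds.
Ana owns both Integrate and Sync and can only do one per day — holds.
Scope is blocked on Triage — holds.
Zed owns both Integrate and Triage and can only do one per day — holds.
Rae owns both Triage and Audit and can only do one per day — holds.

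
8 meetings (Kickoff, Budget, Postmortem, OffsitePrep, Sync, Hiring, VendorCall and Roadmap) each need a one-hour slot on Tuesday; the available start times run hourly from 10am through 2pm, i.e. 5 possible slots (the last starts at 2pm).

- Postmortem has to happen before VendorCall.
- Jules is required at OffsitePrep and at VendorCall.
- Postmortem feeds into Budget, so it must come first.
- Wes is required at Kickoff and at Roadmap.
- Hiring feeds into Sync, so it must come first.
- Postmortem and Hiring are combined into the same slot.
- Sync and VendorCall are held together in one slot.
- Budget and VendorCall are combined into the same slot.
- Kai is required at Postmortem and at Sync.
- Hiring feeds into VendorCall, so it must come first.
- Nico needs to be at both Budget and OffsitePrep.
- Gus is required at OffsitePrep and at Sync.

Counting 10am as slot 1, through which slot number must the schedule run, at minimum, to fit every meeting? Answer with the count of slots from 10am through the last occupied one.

2 slots

The precedence chain requires at least 2 distinct slots.
2 works (last occupied slot: 11am): for example OffsitePrep in 10am; Postmortem in 10am; Sync in 11am; Hiring in 10am; Kickoff in 10am; Budget in 11am; Roadmap in 11am; VendorCall in 11am.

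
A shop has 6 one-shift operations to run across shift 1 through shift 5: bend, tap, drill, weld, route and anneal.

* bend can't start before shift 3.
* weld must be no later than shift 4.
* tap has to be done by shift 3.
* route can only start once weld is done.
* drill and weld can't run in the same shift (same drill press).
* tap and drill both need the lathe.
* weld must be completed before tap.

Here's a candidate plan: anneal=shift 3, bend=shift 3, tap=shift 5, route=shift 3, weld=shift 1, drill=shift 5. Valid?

weld must be completed before tap — holds.
bend can't start before shift 3 — holds.
weld must be no later than shift 4 — holds.
drill and weld can't run in the same shift (same drill press) — holds.
tap has to be done by shift 3 — violated.
tap and drill both need the lathe — violated.
route can only start once weld is done — holds.

No. tap has to be done by shift 3 is not satisfied.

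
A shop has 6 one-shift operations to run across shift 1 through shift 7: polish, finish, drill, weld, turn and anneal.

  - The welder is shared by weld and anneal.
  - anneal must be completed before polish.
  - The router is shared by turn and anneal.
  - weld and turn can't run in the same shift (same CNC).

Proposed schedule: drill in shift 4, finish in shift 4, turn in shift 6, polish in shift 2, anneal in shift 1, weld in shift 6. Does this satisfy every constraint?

The welder is shared by weld and anneal — holds.
The router is shared by turn and anneal — holds.
weld and turn can't run in the same shift (same CNC) — violated.
anneal must be completed before polish — holds.

Invalid. weld and turn can't run in the same shift (same CNC).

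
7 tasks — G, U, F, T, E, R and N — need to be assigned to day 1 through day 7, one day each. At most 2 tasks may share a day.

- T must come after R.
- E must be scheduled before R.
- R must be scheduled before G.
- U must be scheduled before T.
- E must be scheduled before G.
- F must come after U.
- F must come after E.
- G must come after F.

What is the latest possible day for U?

Downstream work caps U at day 5.
U at day 5 is achievable: T in day 6, E in day 1, U in day 5, F in day 6, N in day 1, R in day 2, G in day 7.

day 5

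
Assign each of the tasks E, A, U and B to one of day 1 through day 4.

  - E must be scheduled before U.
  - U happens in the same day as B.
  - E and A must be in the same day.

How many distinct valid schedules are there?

Splitting on E: it can be day 1 (3), day 2 (2), day 3 (1). Listing each branch's schedules as (A, U, B) by day number:
E=day 1: (1,2,2) (1,3,3) (1,4,4) — 3.
E=day 2: (2,3,3) (2,4,4) — 2.
E=day 3: (3,4,4) — 1.
Summing: 3 + 2 + 1 = 6.

6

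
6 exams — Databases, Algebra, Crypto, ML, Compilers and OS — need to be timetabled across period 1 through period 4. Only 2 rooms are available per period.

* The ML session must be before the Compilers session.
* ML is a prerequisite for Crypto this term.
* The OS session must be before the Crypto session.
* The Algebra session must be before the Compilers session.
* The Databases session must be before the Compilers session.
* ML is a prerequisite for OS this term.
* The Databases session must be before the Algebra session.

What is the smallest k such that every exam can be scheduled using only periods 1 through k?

3 periods

The precedence chain requires at least 3 distinct periods.
With at most 2 per period and 6 exams, at least 3 periods are needed.
3 works (last occupied period: period 3): for example Crypto in period 3, ML in period 1, Databases in period 1, Algebra in period 2, Compilers in period 3, OS in period 2.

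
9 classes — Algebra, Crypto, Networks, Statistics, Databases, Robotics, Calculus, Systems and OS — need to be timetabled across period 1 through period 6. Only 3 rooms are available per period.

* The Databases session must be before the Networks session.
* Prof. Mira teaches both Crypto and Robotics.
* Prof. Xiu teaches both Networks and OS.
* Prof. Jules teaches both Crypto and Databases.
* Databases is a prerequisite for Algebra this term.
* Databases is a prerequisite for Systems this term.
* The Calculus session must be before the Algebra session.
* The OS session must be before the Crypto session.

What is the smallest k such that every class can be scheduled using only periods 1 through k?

The precedence chain requires at least 2 distinct periods.
With at most 3 per period and 9 classes, at least 3 periods are needed.
3 works (last occupied period: period 3): for example Calculus -> period 1; Databases -> period 1; Robotics -> period 3; Crypto -> period 2; Algebra -> period 2; Systems -> period 3; Networks -> period 2; Statistics -> period 3; OS -> period 1.

3 periods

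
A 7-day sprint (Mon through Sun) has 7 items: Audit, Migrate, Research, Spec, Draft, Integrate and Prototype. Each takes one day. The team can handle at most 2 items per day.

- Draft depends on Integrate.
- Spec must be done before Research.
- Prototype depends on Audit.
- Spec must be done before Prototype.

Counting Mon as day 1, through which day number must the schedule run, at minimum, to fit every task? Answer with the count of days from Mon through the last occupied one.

The precedence chain requires at least 2 distinct days.
With at most 2 per day and 7 tasks, at least 4 days are needed.
4 works (last occupied day: Thu): for example Audit in Mon, Spec in Mon, Migrate in Wed, Research in Tue, Prototype in Tue, Integrate in Wed, Draft in Thu.

4 days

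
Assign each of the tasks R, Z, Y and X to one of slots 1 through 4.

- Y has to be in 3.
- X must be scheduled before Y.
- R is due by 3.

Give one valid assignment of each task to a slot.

Z=1; Y=3; R=1; X=1

Checking: X(1) before Y(3); Y=3 in [3,3]; R=1 in [1,3].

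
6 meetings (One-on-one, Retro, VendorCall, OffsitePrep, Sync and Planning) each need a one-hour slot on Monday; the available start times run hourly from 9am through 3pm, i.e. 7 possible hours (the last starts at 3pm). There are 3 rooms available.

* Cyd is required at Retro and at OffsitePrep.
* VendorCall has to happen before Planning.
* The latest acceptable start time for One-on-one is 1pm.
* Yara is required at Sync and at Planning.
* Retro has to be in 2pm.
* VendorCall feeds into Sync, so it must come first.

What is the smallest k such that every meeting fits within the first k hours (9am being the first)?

6

The precedence chain requires at least 2 distinct hours.
With at most 3 per hour and 6 meetings, at least 2 hours are needed.
Retro can't be placed before 2pm — that is hour 6 counting from 9am — so the schedule must run through at least 6 hours.
6 works (last occupied hour: 2pm): for example Sync=10am; OffsitePrep=9am; Retro=2pm; VendorCall=9am; Planning=11am; One-on-one=9am.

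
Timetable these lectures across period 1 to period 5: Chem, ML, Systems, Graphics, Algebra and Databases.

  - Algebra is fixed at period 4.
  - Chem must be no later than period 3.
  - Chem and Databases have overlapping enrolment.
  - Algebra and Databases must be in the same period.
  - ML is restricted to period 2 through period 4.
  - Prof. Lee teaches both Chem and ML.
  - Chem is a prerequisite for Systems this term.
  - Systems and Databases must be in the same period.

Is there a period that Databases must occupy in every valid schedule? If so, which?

Databases must be in the same period as Algebra, which can't be before period 4, so Databases is at least period 4; Databases must be in the same period as Algebra, which can't be after period 4, so Databases is at most period 4.
So Databases is pinned to period 4.

period 4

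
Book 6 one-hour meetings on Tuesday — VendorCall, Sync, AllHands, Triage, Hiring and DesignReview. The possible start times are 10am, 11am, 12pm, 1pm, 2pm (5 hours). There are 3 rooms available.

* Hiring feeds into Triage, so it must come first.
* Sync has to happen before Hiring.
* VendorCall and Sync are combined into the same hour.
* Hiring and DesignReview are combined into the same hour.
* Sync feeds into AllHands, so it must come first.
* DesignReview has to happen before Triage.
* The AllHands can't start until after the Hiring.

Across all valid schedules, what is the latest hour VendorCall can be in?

VendorCall must be in the same hour as Sync, which can't be after 12pm, so VendorCall is at most 12pm.
VendorCall at 12pm is achievable: AllHands -> 2pm, DesignReview -> 1pm, Hiring -> 1pm, VendorCall -> 12pm, Triage -> 2pm, Sync -> 12pm.

12pm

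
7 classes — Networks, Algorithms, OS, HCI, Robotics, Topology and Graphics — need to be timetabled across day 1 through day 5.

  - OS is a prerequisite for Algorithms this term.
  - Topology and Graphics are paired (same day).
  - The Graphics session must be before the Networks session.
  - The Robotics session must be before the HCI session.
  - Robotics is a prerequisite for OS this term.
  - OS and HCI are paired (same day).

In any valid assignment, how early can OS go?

Precedence pushes OS to at least day 2; downstream work caps OS at day 4.
OS at day 2 is achievable: Graphics in day 1; Algorithms in day 3; Topology in day 1; Networks in day 2; OS in day 2; HCI in day 2; Robotics in day 1.

day 2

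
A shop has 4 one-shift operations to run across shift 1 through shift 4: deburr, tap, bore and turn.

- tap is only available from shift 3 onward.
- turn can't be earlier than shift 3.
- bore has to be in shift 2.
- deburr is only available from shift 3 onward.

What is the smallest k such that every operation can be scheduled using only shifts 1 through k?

deburr can't be placed before shift 3, so the schedule must run through at least shift 3.
3 works (last occupied shift: shift 3): for example bore in shift 2; deburr in shift 3; tap in shift 3; turn in shift 3.

3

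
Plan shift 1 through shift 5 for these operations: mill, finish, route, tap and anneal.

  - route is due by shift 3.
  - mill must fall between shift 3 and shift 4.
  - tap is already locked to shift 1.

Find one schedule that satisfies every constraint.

anneal in shift 1, route in shift 1, mill in shift 3, finish in shift 1, tap in shift 1

Checking: tap=shift 1 in [shift 1,shift 1]; mill=shift 3 in [shift 3,shift 4]; route=shift 1 in [shift 1,shift 3].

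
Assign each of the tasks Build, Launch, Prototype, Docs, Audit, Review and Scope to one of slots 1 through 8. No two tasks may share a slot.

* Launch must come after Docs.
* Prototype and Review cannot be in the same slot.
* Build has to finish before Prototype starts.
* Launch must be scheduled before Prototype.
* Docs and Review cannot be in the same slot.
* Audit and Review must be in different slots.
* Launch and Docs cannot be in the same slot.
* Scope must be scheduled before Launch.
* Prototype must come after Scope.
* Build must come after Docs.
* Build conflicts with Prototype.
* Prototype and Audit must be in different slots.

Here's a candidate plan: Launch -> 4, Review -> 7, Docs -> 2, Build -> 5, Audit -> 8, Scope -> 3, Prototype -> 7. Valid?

No. Prototype and Review cannot be in the same slot is not satisfied.

Prototype must come after Scope — holds.
Docs and Review cannot be in the same slot — holds.
Launch must be scheduled before Prototype — holds.
Scope must be scheduled before Launch — holds.
Build conflicts with Prototype — holds.
Prototype and Audit must be in different slots — holds.
Launch must come after Docs — holds.
No two tasks may share a slot — violated.
Launch and Docs cannot be in the same slot — holds.
Prototype and Review cannot be in the same slot — violated.
Build has to finish before Prototype starts — holds.
Audit and Review must be in different slots — holds.
Build must come after Docs — holds.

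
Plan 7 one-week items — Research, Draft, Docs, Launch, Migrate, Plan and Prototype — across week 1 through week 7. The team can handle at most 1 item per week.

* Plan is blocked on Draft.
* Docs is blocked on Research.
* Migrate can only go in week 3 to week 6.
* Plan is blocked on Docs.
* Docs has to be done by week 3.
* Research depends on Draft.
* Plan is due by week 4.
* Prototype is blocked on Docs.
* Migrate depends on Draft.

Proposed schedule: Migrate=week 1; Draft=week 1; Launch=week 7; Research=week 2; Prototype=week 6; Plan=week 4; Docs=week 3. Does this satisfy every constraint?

No. Migrate can only go in week 3 to week 6 is not satisfied.

Plan is blocked on Draft — holds.
Migrate can only go in week 3 to week 6 — violated.
The team can handle at most 1 item per week — violated.
Plan is due by week 4 — holds.
Migrate depends on Draft — violated.
Plan is blocked on Docs — holds.
Prototype is blocked on Docs — holds.
Docs has to be done by week 3 — holds.
Research depends on Draft — holds.
Docs is blocked on Research — holds.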